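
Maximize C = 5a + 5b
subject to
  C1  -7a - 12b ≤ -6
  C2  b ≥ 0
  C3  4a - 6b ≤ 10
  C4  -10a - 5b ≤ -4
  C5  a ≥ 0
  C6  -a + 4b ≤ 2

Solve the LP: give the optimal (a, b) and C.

a = 26/5, b = 9/5, maximum C = 35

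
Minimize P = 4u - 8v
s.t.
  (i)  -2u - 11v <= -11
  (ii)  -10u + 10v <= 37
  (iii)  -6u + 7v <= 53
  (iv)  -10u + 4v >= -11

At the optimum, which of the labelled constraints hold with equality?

Corner points and P = 4u - 8v:
  (-297/130, 92/65) → P = -266/13
  (165/118, 44/59) → P = -22/59
  (43/10, 8) → P = -234/5

The minimum is at (43/10, 8). Substituting into each constraint, equality holds for (ii) and (iv); the remaining constraints have slack.

(ii) and (iv)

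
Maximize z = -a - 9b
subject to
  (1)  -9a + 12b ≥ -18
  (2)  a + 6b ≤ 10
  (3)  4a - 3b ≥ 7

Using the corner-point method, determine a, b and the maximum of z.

Vertices and z = -a - 9b:
  (38/11, 12/11) → z = -146/11
  (10/7, -3/7) → z = 17/7
  (8/3, 11/9) → z = -41/3

a = 10/7, b = -3/7, maximum z = 17/7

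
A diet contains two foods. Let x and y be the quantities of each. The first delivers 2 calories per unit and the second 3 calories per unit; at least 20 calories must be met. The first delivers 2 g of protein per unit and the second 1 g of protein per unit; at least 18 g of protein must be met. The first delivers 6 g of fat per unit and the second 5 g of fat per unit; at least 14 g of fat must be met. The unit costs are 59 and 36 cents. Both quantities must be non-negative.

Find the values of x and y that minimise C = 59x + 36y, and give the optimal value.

Vertices and C = 59x + 36y:
  (0, 18) → C = 648
  (10, 0) → C = 590
  (17/2, 1) → C = 1075/2
The feasible region is unbounded (it extends along (0, 1), (1, 0)), but C strictly increases along every unbounded feasible direction, so there is no improving ray and the minimum is attained at a vertex.

The binding constraints are 2x + 3y = 20 and 2x + y = 18.
Solving simultaneously gives x = 17/2, y = 1.

x = 17/2, y = 1, minimum C = 1075/2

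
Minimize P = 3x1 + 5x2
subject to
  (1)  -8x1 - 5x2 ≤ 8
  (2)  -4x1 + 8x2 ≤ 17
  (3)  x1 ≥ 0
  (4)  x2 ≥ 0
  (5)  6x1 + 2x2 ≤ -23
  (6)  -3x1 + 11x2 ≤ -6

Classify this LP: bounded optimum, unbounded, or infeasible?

infeasible

The boundaries x2 = 0 and -3x1 + 11x2 = -6 meet at (2, 0), but that point violates 6x1 + 2x2 ≤ -23. Every candidate vertex is excluded by some other constraint, so the feasible region is empty.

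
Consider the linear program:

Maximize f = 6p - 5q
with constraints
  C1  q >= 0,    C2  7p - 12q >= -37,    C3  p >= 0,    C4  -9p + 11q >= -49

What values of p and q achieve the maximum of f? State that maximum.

The optimum lies where 7p - 12q = -37 and -9p + 11q = -49.
Solving simultaneously gives p = 995/31, q = 676/31.

p = 995/31, q = 676/31, maximum f = 2590/31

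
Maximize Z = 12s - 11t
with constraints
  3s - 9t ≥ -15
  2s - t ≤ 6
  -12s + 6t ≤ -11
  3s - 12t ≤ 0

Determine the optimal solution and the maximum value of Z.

Extreme points and Z = 12s - 11t:
  (23/5, 16/5) → Z = 20
  (21/10, 71/30) → Z = -5/6
  (24/7, 6/7) → Z = 222/7
  (22/21, 11/42) → Z = 407/42

At the optimal vertex, 2s - t = 6 and 3s - 12t = 0.
Solving simultaneously gives s = 24/7, t = 6/7.

s = 24/7, t = 6/7, maximum Z = 222/7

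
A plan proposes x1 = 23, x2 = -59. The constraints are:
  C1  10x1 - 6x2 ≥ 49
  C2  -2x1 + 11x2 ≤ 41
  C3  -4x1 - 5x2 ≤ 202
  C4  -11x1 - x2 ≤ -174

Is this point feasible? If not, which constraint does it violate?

Constraint C3: -4x1 - 5x2 = 203, which is not ≤ 202. All other constraints are satisfied.

not feasible — violates C3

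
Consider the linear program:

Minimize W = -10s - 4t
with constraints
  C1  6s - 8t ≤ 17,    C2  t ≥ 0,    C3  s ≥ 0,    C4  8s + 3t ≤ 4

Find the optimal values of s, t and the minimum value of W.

Vertices and W = -10s - 4t:
  (0, 0) → W = 0
  (1/2, 0) → W = -5
  (0, 4/3) → W = -16/3

s = 0, t = 4/3, minimum W = -16/3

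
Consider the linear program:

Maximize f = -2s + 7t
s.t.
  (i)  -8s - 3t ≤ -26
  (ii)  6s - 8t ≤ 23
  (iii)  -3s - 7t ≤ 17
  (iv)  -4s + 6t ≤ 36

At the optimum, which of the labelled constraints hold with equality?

Vertices and f = -2s + 7t:
  (277/82, -14/41) → f = -375/41
  (4/5, 98/15) → f = 662/15
  (213/2, 77) → f = 326

The maximum is at (213/2, 77). Substituting into each constraint, equality holds for (ii) and (iv); the remaining constraints have slack.

(ii) and (iv)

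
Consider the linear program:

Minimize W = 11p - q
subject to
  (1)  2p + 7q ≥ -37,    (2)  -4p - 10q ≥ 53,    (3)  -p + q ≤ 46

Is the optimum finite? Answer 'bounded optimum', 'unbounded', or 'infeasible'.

bounded optimum

Extreme points and W = 11p - q:
  (-1/8, -21/4) → W = 31/8
  (-359/9, 55/9) → W = -4004/9
  (-513/14, 131/14) → W = -2887/7
The feasible region has finitely many vertices and no improving ray; the minimum is -4004/9 at (-359/9, 55/9).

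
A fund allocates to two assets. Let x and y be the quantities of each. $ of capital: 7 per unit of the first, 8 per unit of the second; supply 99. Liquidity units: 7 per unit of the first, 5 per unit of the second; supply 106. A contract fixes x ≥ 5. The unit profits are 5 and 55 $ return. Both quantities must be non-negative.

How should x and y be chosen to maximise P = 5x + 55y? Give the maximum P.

x = 5, y = 8, maximum P = 465

Vertices and P = 5x + 55y:
  (99/7, 0) → P = 495/7
  (5, 0) → P = 25
  (5, 8) → P = 465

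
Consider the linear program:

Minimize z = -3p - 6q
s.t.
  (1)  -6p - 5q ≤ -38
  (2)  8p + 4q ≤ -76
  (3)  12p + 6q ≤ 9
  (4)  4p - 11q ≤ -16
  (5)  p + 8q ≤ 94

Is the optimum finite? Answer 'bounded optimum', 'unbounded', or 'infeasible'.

The boundaries -6p - 5q = -38 and 8p + 4q = -76 meet at (-133/4, 95/2), but that point violates p + 8q ≤ 94. Every candidate vertex is excluded by some other constraint, so the feasible region is empty.

infeasible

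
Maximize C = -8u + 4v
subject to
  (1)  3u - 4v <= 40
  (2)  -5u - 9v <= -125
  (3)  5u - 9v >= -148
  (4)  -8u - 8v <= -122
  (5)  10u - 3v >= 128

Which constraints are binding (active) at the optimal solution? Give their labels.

Vertices and C = -8u + 4v:
  (860/47, 175/47) → C = -6180/47
  (136, 92) → C = -720
  (509/35, 122/21) → C = -9776/105
  (532/25, 424/15) → C = -4288/75

The maximum is at (532/25, 424/15). Substituting into each constraint, equality holds for (3) and (5); the remaining constraints have slack.

(3) and (5)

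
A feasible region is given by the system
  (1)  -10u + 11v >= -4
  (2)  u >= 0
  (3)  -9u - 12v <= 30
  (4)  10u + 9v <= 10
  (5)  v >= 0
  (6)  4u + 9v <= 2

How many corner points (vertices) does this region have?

4

Of the 15 pairwise boundary intersections, those satisfying every inequality are:
  (2/5, 0)
  (29/67, 2/67)
  (0, 0)
  (0, 2/9)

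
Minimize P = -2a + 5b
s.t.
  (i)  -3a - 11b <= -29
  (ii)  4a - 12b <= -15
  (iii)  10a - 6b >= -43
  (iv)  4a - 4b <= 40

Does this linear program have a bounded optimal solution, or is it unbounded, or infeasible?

Extreme points and P = -2a + 5b:
  (183/80, 161/80) → P = 439/80
  (-299/128, 419/128) → P = 2693/128
  (135/8, 55/8) → P = 5/8
The feasible region has finitely many vertices and no improving ray; the minimum is 5/8 at (135/8, 55/8).

bounded optimum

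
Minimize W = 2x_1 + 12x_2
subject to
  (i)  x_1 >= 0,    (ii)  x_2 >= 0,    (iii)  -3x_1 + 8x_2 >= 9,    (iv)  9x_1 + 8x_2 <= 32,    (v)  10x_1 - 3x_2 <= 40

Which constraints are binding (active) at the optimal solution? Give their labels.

(i) and (iii)

Feasible corners and W = 2x_1 + 12x_2:
  (0, 9/8) → W = 27/2
  (0, 4) → W = 48
  (23/12, 59/32) → W = 623/24

The minimum is at (0, 9/8). Substituting into each constraint, equality holds for (i) and (iii); the remaining constraints have slack.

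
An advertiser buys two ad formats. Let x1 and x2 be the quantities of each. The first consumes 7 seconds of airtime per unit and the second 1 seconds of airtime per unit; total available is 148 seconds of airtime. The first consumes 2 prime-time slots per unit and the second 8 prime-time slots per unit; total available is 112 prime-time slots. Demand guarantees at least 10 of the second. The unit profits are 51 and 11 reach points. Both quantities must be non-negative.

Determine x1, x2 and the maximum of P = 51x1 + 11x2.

Extreme points and P = 51x1 + 11x2:
  (0, 14) → P = 154
  (0, 10) → P = 110
  (16, 10) → P = 926

At the optimal vertex, 2x1 + 8x2 = 112 and x2 = 10.
Solving simultaneously gives x1 = 16, x2 = 10.

x1 = 16, x2 = 10, maximum P = 926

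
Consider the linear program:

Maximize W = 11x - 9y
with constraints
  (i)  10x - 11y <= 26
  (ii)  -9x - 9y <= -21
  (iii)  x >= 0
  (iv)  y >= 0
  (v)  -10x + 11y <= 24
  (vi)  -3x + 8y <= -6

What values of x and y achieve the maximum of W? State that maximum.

Extreme points and W = 11x - 9y:
  (13/5, 0) → W = 143/5
  (142/47, 18/47) → W = 1400/47
  (7/3, 0) → W = 77/3
  (74/33, 1/11) → W = 787/33

x = 142/47, y = 18/47, maximum W = 1400/47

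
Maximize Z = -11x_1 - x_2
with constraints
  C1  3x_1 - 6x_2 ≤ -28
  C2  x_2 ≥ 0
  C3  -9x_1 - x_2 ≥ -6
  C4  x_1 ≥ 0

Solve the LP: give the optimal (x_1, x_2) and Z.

Corner points and Z = -11x_1 - x_2:
  (8/57, 90/19) → Z = -358/57
  (0, 14/3) → Z = -14/3
  (0, 6) → Z = -6

x_1 = 0, x_2 = 14/3, maximum Z = -14/3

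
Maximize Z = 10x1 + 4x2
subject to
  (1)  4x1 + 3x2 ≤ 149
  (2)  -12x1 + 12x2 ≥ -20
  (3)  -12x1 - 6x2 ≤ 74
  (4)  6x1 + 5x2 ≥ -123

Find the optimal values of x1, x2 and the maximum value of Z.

Feasible corners and Z = 10x1 + 4x2:
  (22, 61/3) → Z = 904/3
  (-93, 521/3) → Z = -706/3
  (-32/9, -47/9) → Z = -508/9

The binding constraints are 4x1 + 3x2 = 149 and -12x1 + 12x2 = -20.
Solving simultaneously gives x1 = 22, x2 = 61/3.

x1 = 22, x2 = 61/3, maximum Z = 904/3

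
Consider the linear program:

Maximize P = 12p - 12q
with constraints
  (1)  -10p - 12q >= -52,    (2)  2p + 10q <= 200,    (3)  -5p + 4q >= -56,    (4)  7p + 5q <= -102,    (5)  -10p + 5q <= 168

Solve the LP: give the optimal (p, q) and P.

Extreme points and P = 12p - 12q:
  (-128/53, -902/53) → P = 9288/53
  (-952/15, -280/3) → P = 1792/5
  (-270/17, 156/85) → P = -18072/85

p = -952/15, q = -280/3, maximum P = 1792/5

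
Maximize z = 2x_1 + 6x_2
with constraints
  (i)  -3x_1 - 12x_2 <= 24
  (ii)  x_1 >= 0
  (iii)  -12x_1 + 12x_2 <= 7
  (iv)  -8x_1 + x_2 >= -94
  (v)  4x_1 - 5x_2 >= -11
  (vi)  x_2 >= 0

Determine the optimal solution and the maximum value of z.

x_1 = 481/36, x_2 = 116/9, maximum z = 1873/18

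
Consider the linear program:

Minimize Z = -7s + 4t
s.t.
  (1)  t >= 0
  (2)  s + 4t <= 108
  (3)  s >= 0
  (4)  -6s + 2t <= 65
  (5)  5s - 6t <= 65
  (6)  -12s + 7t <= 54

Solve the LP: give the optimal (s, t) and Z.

Vertices and Z = -7s + 4t:
  (0, 0) → Z = 0
  (13, 0) → Z = -91
  (454/13, 475/26) → Z = -2228/13
  (108/11, 270/11) → Z = 324/11
  (0, 54/7) → Z = 216/7

s = 454/13, t = 475/26, minimum Z = -2228/13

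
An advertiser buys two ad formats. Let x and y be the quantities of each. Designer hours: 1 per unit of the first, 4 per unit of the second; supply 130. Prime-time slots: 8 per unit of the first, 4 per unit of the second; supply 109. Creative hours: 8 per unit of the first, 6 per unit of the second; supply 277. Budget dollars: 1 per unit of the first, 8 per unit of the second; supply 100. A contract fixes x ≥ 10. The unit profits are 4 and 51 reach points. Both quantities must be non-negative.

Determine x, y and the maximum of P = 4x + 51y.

Corner points and P = 4x + 51y:
  (109/8, 0) → P = 109/2
  (10, 0) → P = 40
  (10, 29/4) → P = 1639/4

At the optimal vertex, 8x + 4y = 109 and x = 10.
Solving simultaneously gives x = 10, y = 29/4.

x = 10, y = 29/4, maximum P = 1639/4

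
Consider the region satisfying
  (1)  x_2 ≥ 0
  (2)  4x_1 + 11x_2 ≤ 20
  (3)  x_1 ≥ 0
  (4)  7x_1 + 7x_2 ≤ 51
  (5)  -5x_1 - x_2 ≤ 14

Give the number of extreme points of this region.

3

Intersecting each pair of boundary lines and keeping only the points that satisfy every inequality leaves:
  (5, 0)
  (0, 0)
  (0, 20/11)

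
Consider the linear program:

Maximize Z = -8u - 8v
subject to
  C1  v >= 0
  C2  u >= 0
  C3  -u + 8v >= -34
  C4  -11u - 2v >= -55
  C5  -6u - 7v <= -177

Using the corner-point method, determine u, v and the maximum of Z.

Vertices and Z = -8u - 8v:
  (0, 55/2) → Z = -220
  (0, 177/7) → Z = -1416/7
  (31/65, 1617/65) → Z = -13184/65

The binding constraints are u = 0 and -6u - 7v = -177.
Solving simultaneously gives u = 0, v = 177/7.

u = 0, v = 177/7, maximum Z = -1416/7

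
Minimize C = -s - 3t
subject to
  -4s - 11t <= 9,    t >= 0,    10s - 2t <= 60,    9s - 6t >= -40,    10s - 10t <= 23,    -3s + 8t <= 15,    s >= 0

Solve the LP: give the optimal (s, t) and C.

Extreme points and C = -s - 3t:
  (23/10, 0) → C = -23/10
  (0, 0) → C = 0
  (167/25, 219/50) → C = -991/50
  (0, 15/8) → C = -45/8

The binding constraints are 10s - 10t = 23 and -3s + 8t = 15.
Solving simultaneously gives s = 167/25, t = 219/50.

s = 167/25, t = 219/50, minimum C = -991/50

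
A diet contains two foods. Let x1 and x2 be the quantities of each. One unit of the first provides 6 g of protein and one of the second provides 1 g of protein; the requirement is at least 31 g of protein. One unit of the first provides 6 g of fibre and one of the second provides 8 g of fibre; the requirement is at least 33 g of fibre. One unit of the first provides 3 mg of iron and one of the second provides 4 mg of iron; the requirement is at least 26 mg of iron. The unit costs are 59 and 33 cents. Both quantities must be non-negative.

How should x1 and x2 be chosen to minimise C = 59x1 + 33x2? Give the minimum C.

x1 = 14/3, x2 = 3, minimum C = 1123/3

The feasible region is unbounded (it extends along (0, 1), (1, 0)), but C strictly increases along every unbounded feasible direction, so there is no improving ray and the minimum is attained at a vertex.

The optimum lies where 6x1 + x2 = 31 and 3x1 + 4x2 = 26.
Solving simultaneously gives x1 = 14/3, x2 = 3.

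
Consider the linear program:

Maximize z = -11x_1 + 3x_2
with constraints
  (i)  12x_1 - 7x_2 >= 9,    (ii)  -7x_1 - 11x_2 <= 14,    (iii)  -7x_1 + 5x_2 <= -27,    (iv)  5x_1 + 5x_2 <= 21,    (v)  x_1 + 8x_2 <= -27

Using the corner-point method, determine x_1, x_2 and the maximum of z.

Vertices and z = -11x_1 + 3x_2:
  (301/20, -217/20) → z = -1981/10
  (37/9, -35/9) → z = -512/9
  (303/35, -156/35) → z = -543/5

The optimum lies where -7x_1 - 11x_2 = 14 and x_1 + 8x_2 = -27.
Solving simultaneously gives x_1 = 37/9, x_2 = -35/9.

x_1 = 37/9, x_2 = -35/9, maximum z = -512/9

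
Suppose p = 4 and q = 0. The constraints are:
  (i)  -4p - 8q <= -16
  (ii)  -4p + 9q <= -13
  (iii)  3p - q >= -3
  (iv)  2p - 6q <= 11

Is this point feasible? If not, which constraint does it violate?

feasible

(i): -16 ≤ -16 ✓
(ii): -16 ≤ -13 ✓
(iii): 12 ≥ -3 ✓
(iv): 8 ≤ 11 ✓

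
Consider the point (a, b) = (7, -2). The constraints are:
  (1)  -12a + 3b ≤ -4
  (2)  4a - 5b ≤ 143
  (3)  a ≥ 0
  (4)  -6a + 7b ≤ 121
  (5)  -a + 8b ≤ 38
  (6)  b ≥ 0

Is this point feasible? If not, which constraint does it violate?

Constraint (6): b = -2, which is not ≥ 0. All other constraints are satisfied.

not feasible — violates (6)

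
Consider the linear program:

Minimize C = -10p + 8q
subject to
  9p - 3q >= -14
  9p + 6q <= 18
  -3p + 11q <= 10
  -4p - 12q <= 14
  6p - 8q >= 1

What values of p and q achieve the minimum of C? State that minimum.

p = 25/7, q = -33/14, minimum C = -382/7

Feasible corners and C = -10p + 8q:
  (25/7, -33/14) → C = -382/7
  (25/18, 11/12) → C = -59/9
  (-25/26, -11/13) → C = 37/13

At the optimal vertex, 9p + 6q = 18 and -4p - 12q = 14.
Solving simultaneously gives p = 25/7, q = -33/14.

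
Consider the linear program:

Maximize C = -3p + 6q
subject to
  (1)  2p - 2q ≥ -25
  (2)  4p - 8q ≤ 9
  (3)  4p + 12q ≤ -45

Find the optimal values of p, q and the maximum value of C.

The binding constraints are 2p - 2q = -25 and 4p + 12q = -45.
Solving simultaneously gives p = -195/16, q = 5/16.

p = -195/16, q = 5/16, maximum C = 615/16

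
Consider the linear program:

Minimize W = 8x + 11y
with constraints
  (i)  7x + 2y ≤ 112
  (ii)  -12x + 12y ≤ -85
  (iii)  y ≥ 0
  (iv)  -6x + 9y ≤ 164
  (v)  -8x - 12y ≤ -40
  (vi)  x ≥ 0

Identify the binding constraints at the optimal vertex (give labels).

Vertices and W = 8x + 11y:
  (757/54, 749/108) → W = 20351/108
  (16, 0) → W = 128
  (85/12, 0) → W = 170/3

The minimum is at (85/12, 0). Substituting into each constraint, equality holds for (ii) and (iii); the remaining constraints have slack.

(ii) and (iii)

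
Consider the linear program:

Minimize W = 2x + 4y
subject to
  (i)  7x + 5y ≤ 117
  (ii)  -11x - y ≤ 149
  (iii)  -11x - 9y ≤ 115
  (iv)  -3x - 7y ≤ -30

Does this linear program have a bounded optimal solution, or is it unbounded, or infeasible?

bounded optimum

Corner points and W = 2x + 4y:
  (-431/24, 1165/24) → W = 633/4
  (669/34, -141/34) → W = 387/17
  (-29/2, 21/2) → W = 13
The feasible region has finitely many vertices and no improving ray; the minimum is 13 at (-29/2, 21/2).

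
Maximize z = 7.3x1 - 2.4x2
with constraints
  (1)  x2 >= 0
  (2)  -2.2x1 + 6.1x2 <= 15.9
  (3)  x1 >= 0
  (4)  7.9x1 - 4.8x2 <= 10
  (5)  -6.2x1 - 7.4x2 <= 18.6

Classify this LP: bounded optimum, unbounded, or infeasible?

bounded optimum

Vertices and z = 7.3x1 - 2.4x2:
  (0, 0) → z = 0
  (100/79, 0) → z = 730/79
  (0, 159/61) → z = -1908/305
  (13732/3763, 14761/3763) → z = 324086/18815
The feasible region has finitely many vertices and no improving ray; the maximum is 324086/18815 at (13732/3763, 14761/3763).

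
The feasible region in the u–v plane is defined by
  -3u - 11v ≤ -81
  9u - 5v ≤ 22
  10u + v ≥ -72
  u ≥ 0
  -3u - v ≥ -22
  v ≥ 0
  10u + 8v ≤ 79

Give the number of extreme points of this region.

3

Of the 21 pairwise boundary intersections, those satisfying every inequality are:
  (0, 81/11)
  (221/86, 573/86)
  (0, 79/8)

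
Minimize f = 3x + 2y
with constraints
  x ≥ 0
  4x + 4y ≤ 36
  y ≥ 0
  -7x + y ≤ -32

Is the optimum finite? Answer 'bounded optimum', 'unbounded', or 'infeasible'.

Vertices and f = 3x + 2y:
  (9, 0) → f = 27
  (41/8, 31/8) → f = 185/8
  (32/7, 0) → f = 96/7
The feasible region has finitely many vertices and no improving ray; the minimum is 96/7 at (32/7, 0).

bounded optimum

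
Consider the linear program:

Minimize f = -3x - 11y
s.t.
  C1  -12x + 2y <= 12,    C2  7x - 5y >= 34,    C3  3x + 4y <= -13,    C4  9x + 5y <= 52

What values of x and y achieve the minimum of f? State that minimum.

x = 71/43, y = -193/43, minimum f = 1910/43

Extreme points and f = -3x - 11y:
  (-64/23, -246/23) → f = 126
  (71/43, -193/43) → f = 1910/43
  (13, -13) → f = 104
The feasible region is unbounded (it extends along (-1, -6), (5, -9)), but f strictly increases along every unbounded feasible direction, so there is no improving ray and the minimum is attained at a vertex.

The binding constraints are 7x - 5y = 34 and 3x + 4y = -13.
Solving simultaneously gives x = 71/43, y = -193/43.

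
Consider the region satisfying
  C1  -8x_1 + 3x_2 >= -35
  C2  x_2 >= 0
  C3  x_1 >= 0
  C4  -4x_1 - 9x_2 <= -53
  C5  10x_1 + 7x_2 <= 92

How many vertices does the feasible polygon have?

Of the 10 pairwise boundary intersections, those satisfying every inequality are:
  (79/14, 71/21)
  (521/86, 193/43)
  (0, 53/9)
  (0, 92/7)

4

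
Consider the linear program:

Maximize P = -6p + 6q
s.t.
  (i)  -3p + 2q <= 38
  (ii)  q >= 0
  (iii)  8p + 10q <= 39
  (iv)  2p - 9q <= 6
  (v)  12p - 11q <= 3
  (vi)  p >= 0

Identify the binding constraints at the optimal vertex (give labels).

Extreme points and P = -6p + 6q:
  (1/4, 0) → P = -3/2
  (0, 0) → P = 0
  (459/208, 111/52) → P = -45/104
  (0, 39/10) → P = 117/5

The maximum is at (0, 39/10). Substituting into each constraint, equality holds for (iii) and (vi); the remaining constraints have slack.

(iii) and (vi)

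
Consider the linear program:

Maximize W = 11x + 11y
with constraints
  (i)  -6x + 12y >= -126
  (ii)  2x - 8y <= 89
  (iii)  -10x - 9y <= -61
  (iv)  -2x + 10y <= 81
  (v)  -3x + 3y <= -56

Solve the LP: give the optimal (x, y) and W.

Vertices and W = 11x + 11y:
  (62, 41/2) → W = 1815/2
  (49/3, -7/3) → W = 154
  (803/24, 355/24) → W = 2123/4

The optimum lies where -6x + 12y = -126 and -2x + 10y = 81.
Solving simultaneously gives x = 62, y = 41/2.

x = 62, y = 41/2, maximum W = 1815/2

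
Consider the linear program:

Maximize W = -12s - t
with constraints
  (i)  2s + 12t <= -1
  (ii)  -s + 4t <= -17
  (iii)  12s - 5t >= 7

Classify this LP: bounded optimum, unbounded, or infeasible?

From the feasible point (10, -7/4), moving in the direction (-5, -12) keeps every constraint satisfied while W increases without bound.

unbounded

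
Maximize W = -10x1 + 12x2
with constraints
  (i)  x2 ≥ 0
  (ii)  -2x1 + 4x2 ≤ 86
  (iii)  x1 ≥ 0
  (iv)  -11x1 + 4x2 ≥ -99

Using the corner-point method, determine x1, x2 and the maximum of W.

Extreme points and W = -10x1 + 12x2:
  (0, 0) → W = 0
  (9, 0) → W = -90
  (0, 43/2) → W = 258
  (185/9, 286/9) → W = 1582/9

x1 = 0, x2 = 43/2, maximum W = 258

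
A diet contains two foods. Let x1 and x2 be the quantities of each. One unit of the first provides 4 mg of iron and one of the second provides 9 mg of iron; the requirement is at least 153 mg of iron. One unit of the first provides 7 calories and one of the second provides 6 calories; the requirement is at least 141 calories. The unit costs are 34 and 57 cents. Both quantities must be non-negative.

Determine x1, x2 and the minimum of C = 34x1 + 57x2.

Extreme points and C = 34x1 + 57x2:
  (0, 47/2) → C = 2679/2
  (153/4, 0) → C = 2601/2
  (9, 13) → C = 1047
The feasible region is unbounded (it extends along (0, 1), (1, 0)), but C strictly increases along every unbounded feasible direction, so there is no improving ray and the minimum is attained at a vertex.

x1 = 9, x2 = 13, minimum C = 1047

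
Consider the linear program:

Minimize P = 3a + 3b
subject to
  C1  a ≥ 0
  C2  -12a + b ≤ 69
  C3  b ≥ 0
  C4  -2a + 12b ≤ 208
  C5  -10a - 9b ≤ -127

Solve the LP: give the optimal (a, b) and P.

The feasible region is unbounded (it extends along (6, 1), (1, 0)), but P strictly increases along every unbounded feasible direction, so there is no improving ray and the minimum is attained at a vertex.

a = 127/10, b = 0, minimum P = 381/10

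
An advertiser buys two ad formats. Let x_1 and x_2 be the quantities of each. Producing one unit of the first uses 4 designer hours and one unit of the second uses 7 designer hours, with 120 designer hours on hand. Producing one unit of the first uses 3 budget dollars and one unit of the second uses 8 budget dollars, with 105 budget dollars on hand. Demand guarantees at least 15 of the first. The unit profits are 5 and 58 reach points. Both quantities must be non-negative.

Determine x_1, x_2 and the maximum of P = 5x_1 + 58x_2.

x_1 = 15, x_2 = 15/2, maximum P = 510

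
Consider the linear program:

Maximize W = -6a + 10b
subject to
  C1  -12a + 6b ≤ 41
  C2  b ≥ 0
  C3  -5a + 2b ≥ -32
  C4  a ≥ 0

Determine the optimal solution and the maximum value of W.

Feasible corners and W = -6a + 10b:
  (137/3, 589/6) → W = 2123/3
  (0, 41/6) → W = 205/3
  (32/5, 0) → W = -192/5
  (0, 0) → W = 0

a = 137/3, b = 589/6, maximum W = 2123/3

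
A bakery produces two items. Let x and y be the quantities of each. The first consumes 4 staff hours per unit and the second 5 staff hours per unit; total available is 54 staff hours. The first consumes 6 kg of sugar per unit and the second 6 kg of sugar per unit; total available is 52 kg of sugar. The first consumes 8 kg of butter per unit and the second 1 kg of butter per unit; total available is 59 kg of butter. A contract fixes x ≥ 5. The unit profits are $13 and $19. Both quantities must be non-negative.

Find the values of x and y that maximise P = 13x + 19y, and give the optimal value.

x = 5, y = 11/3, maximum P = 404/3

Corner points and P = 13x + 19y:
  (59/8, 0) → P = 767/8
  (5, 0) → P = 65
  (151/21, 31/21) → P = 2552/21
  (5, 11/3) → P = 404/3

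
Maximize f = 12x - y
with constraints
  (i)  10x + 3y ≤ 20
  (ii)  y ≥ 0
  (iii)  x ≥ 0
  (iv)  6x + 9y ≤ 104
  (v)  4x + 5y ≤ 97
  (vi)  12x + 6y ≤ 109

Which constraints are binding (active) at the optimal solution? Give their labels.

Extreme points and f = 12x - y:
  (2, 0) → f = 24
  (0, 20/3) → f = -20/3
  (0, 0) → f = 0

The maximum is at (2, 0). Substituting into each constraint, equality holds for (i) and (ii); the remaining constraints have slack.

(i) and (ii)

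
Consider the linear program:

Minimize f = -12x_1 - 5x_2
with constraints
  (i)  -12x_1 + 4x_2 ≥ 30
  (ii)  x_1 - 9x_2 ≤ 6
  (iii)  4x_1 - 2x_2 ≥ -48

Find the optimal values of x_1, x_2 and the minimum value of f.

Vertices and f = -12x_1 - 5x_2:
  (-147/52, -51/52) → f = 2019/52
  (33/2, 57) → f = -483
  (-222/17, -36/17) → f = 2844/17

At the optimal vertex, -12x_1 + 4x_2 = 30 and 4x_1 - 2x_2 = -48.
Solving simultaneously gives x_1 = 33/2, x_2 = 57.

x_1 = 33/2, x_2 = 57, minimum f = -483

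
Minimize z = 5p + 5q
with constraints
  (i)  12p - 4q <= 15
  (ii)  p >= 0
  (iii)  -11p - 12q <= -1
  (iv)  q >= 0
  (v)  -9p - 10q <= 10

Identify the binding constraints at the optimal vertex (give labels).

(ii) and (iii)

Extreme points and z = 5p + 5q:
  (5/4, 0) → z = 25/4
  (0, 1/12) → z = 5/12
  (1/11, 0) → z = 5/11
The feasible region is unbounded (it extends along (0, 1), (1, 3)), but z strictly increases along every unbounded feasible direction, so there is no improving ray and the minimum is attained at a vertex.

The minimum is at (0, 1/12). Substituting into each constraint, equality holds for (ii) and (iii); the remaining constraints have slack.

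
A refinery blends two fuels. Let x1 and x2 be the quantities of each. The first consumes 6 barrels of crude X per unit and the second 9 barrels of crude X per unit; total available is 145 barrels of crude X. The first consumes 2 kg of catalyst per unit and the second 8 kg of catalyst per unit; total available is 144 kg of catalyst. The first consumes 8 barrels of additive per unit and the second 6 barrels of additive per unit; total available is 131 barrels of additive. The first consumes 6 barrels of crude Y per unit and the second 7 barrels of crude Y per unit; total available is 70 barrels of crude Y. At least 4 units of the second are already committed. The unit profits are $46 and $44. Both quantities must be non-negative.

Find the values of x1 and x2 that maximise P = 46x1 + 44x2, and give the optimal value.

Extreme points and P = 46x1 + 44x2:
  (0, 10) → P = 440
  (0, 4) → P = 176
  (7, 4) → P = 498

x1 = 7, x2 = 4, maximum P = 498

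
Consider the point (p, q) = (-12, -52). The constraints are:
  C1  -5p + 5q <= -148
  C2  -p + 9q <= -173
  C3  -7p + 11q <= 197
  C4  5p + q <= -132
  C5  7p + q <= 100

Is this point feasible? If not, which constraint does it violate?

Constraint C4: 5p + q = -112, which is not ≤ -132. All other constraints are satisfied.

not feasible — violates C4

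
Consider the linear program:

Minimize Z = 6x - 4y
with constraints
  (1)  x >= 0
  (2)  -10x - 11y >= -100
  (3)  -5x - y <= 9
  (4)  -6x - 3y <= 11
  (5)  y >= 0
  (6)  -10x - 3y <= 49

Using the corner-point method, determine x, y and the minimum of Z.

x = 0, y = 100/11, minimum Z = -400/11

Vertices and Z = 6x - 4y:
  (0, 100/11) → Z = -400/11
  (0, 0) → Z = 0
  (10, 0) → Z = 60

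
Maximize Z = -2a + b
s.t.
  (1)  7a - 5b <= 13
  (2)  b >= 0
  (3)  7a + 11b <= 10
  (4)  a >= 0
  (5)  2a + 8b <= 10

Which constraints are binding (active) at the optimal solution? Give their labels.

(3) and (4)

Corner points and Z = -2a + b:
  (10/7, 0) → Z = -20/7
  (0, 0) → Z = 0
  (0, 10/11) → Z = 10/11

The maximum is at (0, 10/11). Substituting into each constraint, equality holds for (3) and (4); the remaining constraints have slack.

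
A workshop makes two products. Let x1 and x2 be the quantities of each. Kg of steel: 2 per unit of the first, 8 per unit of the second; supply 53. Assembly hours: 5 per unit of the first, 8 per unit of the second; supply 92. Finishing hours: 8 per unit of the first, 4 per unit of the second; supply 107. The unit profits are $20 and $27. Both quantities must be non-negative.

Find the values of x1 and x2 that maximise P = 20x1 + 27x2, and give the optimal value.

Extreme points and P = 20x1 + 27x2:
  (0, 0) → P = 0
  (0, 53/8) → P = 1431/8
  (107/8, 0) → P = 535/2
  (23/2, 15/4) → P = 1325/4

The optimum lies where 2x1 + 8x2 = 53 and 8x1 + 4x2 = 107.
Solving simultaneously gives x1 = 23/2, x2 = 15/4.

x1 = 23/2, x2 = 15/4, maximum P = 1325/4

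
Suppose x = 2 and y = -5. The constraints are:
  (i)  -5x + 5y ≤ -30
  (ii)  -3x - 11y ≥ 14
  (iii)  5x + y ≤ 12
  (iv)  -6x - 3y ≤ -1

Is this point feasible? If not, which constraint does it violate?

not feasible — violates (iv)

Constraint (iv): -6x - 3y = 3, which is not ≤ -1. All other constraints are satisfied.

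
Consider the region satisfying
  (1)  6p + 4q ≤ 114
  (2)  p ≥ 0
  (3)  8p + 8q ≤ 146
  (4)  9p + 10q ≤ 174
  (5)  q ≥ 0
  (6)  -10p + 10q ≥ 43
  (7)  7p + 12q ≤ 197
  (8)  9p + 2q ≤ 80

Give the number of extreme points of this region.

5

The feasible vertices (each the meet of two boundaries and inside every other half-plane) are:
  (0, 43/10)
  (0, 197/12)
  (59/19, 555/38)
  (113/18, 47/4)
  (357/55, 1187/110)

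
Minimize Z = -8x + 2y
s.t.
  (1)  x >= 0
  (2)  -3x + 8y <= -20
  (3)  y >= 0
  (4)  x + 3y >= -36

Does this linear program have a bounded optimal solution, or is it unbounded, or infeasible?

unbounded

From the feasible point (20/3, 0), moving in the direction (8, 3) keeps every constraint satisfied while Z decreases without bound.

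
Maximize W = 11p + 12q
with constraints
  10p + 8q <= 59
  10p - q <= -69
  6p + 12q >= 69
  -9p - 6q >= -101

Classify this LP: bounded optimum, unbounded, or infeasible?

unbounded

From the feasible point (-493/90, 128/9), moving in the direction (-8, 10) keeps every constraint satisfied while W increases without bound.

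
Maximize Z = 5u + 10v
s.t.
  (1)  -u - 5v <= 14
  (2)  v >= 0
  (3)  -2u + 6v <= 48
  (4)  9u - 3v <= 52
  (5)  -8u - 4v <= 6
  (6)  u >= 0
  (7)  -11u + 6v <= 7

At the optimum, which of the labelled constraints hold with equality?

Feasible corners and Z = 5u + 10v:
  (52/9, 0) → Z = 260/9
  (0, 0) → Z = 0
  (19/2, 67/6) → Z = 955/6
  (41/9, 257/27) → Z = 3185/27
  (0, 7/6) → Z = 35/3

The maximum is at (19/2, 67/6). Substituting into each constraint, equality holds for (3) and (4); the remaining constraints have slack.

(3) and (4)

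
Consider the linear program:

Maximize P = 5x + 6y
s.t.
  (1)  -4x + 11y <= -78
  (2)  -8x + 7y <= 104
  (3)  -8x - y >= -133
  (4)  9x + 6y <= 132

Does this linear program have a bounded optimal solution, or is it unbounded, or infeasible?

Vertices and P = 5x + 6y:
  (-169/6, -52/3) → P = -1469/6
  (640/41, -58/41) → P = 2852/41
  (222/13, -47/13) → P = 828/13
The feasible region has finitely many vertices and no improving ray; the maximum is 2852/41 at (640/41, -58/41).

bounded optimum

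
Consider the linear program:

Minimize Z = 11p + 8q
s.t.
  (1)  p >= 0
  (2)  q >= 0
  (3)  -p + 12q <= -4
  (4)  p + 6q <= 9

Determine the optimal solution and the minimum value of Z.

Extreme points and Z = 11p + 8q:
  (4, 0) → Z = 44
  (9, 0) → Z = 99
  (22/3, 5/18) → Z = 746/9

p = 4, q = 0, minimum Z = 44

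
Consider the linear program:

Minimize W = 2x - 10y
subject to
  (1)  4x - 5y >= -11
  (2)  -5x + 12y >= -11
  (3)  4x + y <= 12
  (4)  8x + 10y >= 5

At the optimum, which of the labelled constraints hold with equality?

Corner points and W = 2x - 10y:
  (49/24, 23/6) → W = -137/4
  (-17/16, 27/20) → W = -125/8
  (155/53, 16/53) → W = 150/53
  (85/73, -63/146) → W = 485/73

The minimum is at (49/24, 23/6). Substituting into each constraint, equality holds for (1) and (3); the remaining constraints have slack.

(1) and (3)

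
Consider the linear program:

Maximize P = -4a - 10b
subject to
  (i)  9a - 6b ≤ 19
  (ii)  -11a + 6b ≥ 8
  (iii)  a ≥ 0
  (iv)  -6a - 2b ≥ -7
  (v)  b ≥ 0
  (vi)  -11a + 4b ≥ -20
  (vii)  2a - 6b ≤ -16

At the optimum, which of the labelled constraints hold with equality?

Vertices and P = -4a - 10b:
  (0, 7/2) → P = -35
  (0, 8/3) → P = -80/3
  (1/4, 11/4) → P = -57/2

The maximum is at (0, 8/3). Substituting into each constraint, equality holds for (iii) and (vii); the remaining constraints have slack.

(iii) and (vii)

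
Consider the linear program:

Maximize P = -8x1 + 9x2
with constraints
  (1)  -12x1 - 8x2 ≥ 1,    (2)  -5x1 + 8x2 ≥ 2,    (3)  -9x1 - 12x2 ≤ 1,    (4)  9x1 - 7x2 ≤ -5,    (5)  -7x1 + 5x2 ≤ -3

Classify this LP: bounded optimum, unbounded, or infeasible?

infeasible

The boundaries -12x1 - 8x2 = 1 and 9x1 - 7x2 = -5 meet at (-47/156, 17/52), but that point violates -7x1 + 5x2 ≤ -3. Every candidate vertex is excluded by some other constraint, so the feasible region is empty.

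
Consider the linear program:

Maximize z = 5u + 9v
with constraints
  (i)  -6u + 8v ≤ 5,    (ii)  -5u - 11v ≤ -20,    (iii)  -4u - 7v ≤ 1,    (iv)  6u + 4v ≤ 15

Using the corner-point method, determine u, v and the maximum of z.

Feasible corners and z = 5u + 9v:
  (105/106, 145/106) → z = 915/53
  (25/18, 5/3) → z = 395/18
  (85/46, 45/46) → z = 415/23

u = 25/18, v = 5/3, maximum z = 395/18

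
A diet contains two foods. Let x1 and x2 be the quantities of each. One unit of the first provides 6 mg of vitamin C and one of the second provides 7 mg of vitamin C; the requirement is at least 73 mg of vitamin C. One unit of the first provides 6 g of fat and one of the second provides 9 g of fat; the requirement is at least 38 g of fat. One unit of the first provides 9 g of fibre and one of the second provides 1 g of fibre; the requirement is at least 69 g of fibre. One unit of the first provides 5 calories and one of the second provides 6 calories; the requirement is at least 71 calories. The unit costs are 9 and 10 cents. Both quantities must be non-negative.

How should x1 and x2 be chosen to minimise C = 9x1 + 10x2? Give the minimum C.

Extreme points and C = 9x1 + 10x2:
  (0, 69) → C = 690
  (71/5, 0) → C = 639/5
  (7, 6) → C = 123
The feasible region is unbounded (it extends along (0, 1), (1, 0)), but C strictly increases along every unbounded feasible direction, so there is no improving ray and the minimum is attained at a vertex.

The binding constraints are 9x1 + x2 = 69 and 5x1 + 6x2 = 71.
Solving simultaneously gives x1 = 7, x2 = 6.

x1 = 7, x2 = 6, minimum C = 123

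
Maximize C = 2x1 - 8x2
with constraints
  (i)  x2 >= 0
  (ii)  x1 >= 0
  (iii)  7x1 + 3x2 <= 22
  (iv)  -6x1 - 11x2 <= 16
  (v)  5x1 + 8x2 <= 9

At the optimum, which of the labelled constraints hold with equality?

Vertices and C = 2x1 - 8x2:
  (0, 0) → C = 0
  (9/5, 0) → C = 18/5
  (0, 9/8) → C = -9

The maximum is at (9/5, 0). Substituting into each constraint, equality holds for (i) and (v); the remaining constraints have slack.

(i) and (v)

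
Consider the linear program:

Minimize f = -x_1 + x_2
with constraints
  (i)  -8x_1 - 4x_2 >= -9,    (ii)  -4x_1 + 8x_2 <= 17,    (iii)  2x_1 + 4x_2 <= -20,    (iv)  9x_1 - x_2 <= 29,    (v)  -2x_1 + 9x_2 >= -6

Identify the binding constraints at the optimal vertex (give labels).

Extreme points and f = -x_1 + x_2:
  (-57/8, -23/16) → f = 91/16
  (-201/20, -29/10) → f = 143/20
  (-6, -2) → f = 4

The minimum is at (-6, -2). Substituting into each constraint, equality holds for (iii) and (v); the remaining constraints have slack.

(iii) and (v)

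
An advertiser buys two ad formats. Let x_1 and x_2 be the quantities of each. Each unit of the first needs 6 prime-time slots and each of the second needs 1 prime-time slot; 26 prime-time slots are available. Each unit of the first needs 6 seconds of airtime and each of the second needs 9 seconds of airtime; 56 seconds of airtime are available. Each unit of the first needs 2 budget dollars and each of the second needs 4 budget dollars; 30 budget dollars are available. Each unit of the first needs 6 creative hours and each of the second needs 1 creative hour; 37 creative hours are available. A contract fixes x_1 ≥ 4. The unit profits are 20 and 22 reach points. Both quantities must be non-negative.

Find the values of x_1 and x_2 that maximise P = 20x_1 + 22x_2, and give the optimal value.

Corner points and P = 20x_1 + 22x_2:
  (13/3, 0) → P = 260/3
  (4, 0) → P = 80
  (4, 2) → P = 124

x_1 = 4, x_2 = 2, maximum P = 124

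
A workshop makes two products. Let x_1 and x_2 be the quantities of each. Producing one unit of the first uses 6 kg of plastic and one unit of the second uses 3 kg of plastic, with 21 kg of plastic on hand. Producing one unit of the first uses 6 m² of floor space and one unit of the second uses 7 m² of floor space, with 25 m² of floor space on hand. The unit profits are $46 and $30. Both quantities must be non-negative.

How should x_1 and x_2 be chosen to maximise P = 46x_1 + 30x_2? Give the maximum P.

x_1 = 3, x_2 = 1, maximum P = 168

Vertices and P = 46x_1 + 30x_2:
  (0, 0) → P = 0
  (0, 25/7) → P = 750/7
  (7/2, 0) → P = 161
  (3, 1) → P = 168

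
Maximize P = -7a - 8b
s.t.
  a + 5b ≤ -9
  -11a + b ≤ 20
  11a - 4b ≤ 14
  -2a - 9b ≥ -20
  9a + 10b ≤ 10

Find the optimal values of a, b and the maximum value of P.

a = -94/33, b = -34/3, maximum P = 3650/33

The binding constraints are -11a + b = 20 and 11a - 4b = 14.
Solving simultaneously gives a = -94/33, b = -34/3.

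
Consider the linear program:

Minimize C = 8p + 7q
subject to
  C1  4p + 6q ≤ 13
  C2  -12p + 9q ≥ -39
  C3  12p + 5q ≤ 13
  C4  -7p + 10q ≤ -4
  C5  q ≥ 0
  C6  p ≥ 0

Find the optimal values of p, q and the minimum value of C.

Corner points and C = 8p + 7q:
  (30/31, 43/155) → C = 1501/155
  (13/12, 0) → C = 26/3
  (4/7, 0) → C = 32/7

The binding constraints are -7p + 10q = -4 and q = 0.
Solving simultaneously gives p = 4/7, q = 0.

p = 4/7, q = 0, minimum C = 32/7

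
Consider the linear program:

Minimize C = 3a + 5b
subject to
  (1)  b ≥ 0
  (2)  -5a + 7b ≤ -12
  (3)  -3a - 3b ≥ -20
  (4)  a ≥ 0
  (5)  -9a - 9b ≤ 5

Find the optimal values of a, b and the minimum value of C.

a = 12/5, b = 0, minimum C = 36/5

Feasible corners and C = 3a + 5b:
  (12/5, 0) → C = 36/5
  (20/3, 0) → C = 20
  (44/9, 16/9) → C = 212/9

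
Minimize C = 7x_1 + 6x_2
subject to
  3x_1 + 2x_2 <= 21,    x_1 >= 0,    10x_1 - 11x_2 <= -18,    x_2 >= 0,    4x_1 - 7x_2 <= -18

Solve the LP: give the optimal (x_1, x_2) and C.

Extreme points and C = 7x_1 + 6x_2:
  (0, 21/2) → C = 63
  (195/53, 264/53) → C = 2949/53
  (0, 18/7) → C = 108/7
  (36/13, 54/13) → C = 576/13

x_1 = 0, x_2 = 18/7, minimum C = 108/7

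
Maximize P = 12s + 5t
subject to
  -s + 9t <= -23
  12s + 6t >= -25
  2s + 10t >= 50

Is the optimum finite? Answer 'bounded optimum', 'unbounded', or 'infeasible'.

unbounded

From the feasible point (170/7, 1/7), moving in the direction (10, -2) keeps every constraint satisfied while P increases without bound.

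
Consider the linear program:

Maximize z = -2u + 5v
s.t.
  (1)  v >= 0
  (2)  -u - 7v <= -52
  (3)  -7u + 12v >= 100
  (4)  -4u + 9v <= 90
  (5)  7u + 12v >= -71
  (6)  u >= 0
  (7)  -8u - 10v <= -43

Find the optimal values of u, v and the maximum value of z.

u = 12, v = 46/3, maximum z = 158/3

Feasible corners and z = -2u + 5v:
  (12, 46/3) → z = 158/3
  (0, 25/3) → z = 125/3
  (0, 10) → z = 50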